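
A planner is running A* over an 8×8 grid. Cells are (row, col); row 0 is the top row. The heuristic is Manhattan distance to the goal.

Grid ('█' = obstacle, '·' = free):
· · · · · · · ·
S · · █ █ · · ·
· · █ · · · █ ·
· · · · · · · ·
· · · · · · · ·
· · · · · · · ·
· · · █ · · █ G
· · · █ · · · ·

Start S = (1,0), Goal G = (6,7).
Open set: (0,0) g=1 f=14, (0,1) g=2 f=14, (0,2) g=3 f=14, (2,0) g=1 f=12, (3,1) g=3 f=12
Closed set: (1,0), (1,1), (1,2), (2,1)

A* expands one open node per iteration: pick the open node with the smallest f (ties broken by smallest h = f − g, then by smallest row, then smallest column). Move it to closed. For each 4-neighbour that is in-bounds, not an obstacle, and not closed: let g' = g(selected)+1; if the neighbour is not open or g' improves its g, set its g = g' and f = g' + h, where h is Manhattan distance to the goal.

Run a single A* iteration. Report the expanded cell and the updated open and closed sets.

step 1: expand (3,1) (f=12, h=9) → closed; open now [(0,0) g=1 f=14, (0,1) g=2 f=14, (0,2) g=3 f=14, (2,0) g=1 f=12, (3,0) g=4 f=14, (3,2) g=4 f=12, (4,1) g=4 f=12]

expanded=(3,1); open=[(0,0) g=1 f=14, (0,1) g=2 f=14, (0,2) g=3 f=14, (2,0) g=1 f=12, (3,0) g=4 f=14, (3,2) g=4 f=12, (4,1) g=4 f=12]; closed=[(1,0), (1,1), (1,2), (2,1), (3,1)]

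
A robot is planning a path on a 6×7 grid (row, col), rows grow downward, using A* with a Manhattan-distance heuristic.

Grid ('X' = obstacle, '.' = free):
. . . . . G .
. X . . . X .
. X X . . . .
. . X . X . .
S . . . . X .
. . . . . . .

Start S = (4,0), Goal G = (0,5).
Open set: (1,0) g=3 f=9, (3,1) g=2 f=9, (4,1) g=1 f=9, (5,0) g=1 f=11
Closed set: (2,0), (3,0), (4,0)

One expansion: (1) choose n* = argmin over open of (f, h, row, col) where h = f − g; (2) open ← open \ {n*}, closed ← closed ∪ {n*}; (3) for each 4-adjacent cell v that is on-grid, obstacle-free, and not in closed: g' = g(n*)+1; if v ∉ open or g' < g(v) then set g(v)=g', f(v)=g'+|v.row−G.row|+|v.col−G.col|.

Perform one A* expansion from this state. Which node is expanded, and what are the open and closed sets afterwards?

expanded=(1,0); open=[(0,0) g=4 f=9, (3,1) g=2 f=9, (4,1) g=1 f=9, (5,0) g=1 f=11]; closed=[(1,0), (2,0), (3,0), (4,0)]

step 1: expand (1,0) (f=9, h=6) → closed; open now [(0,0) g=4 f=9, (3,1) g=2 f=9, (4,1) g=1 f=9, (5,0) g=1 f=11]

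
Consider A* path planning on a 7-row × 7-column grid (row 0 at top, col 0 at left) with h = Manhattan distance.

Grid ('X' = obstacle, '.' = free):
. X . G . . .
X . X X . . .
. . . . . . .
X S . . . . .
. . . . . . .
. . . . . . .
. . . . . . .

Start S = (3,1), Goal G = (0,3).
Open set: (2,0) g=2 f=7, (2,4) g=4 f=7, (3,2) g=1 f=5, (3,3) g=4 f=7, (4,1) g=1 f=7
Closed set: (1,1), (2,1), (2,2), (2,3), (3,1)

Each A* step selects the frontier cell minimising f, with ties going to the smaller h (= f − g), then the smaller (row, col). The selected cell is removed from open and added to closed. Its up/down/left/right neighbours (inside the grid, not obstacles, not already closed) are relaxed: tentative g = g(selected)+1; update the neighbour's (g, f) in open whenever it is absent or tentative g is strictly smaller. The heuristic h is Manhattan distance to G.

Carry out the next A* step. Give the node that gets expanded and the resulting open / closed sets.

expanded=(3,2); open=[(2,0) g=2 f=7, (2,4) g=4 f=7, (3,3) g=2 f=5, (4,1) g=1 f=7, (4,2) g=2 f=7]; closed=[(1,1), (2,1), (2,2), (2,3), (3,1), (3,2)]

step 1: expand (3,2) (f=5, h=4) → closed; open now [(2,0) g=2 f=7, (2,4) g=4 f=7, (3,3) g=2 f=5, (4,1) g=1 f=7, (4,2) g=2 f=7]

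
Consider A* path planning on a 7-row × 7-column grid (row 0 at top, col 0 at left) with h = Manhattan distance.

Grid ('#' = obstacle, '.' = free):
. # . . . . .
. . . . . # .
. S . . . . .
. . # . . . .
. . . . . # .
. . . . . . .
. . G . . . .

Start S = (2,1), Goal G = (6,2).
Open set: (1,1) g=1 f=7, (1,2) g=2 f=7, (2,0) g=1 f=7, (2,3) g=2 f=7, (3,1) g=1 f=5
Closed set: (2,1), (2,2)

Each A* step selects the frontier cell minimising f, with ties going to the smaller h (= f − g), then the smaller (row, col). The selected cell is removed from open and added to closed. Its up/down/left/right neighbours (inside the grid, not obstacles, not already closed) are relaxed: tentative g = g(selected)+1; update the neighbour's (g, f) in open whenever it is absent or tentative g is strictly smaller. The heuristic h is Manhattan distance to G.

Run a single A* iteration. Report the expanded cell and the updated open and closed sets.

expanded=(3,1); open=[(1,1) g=1 f=7, (1,2) g=2 f=7, (2,0) g=1 f=7, (2,3) g=2 f=7, (3,0) g=2 f=7, (4,1) g=2 f=5]; closed=[(2,1), (2,2), (3,1)]

step 1: expand (3,1) (f=5, h=4) → closed; open now [(1,1) g=1 f=7, (1,2) g=2 f=7, (2,0) g=1 f=7, (2,3) g=2 f=7, (3,0) g=2 f=7, (4,1) g=2 f=5]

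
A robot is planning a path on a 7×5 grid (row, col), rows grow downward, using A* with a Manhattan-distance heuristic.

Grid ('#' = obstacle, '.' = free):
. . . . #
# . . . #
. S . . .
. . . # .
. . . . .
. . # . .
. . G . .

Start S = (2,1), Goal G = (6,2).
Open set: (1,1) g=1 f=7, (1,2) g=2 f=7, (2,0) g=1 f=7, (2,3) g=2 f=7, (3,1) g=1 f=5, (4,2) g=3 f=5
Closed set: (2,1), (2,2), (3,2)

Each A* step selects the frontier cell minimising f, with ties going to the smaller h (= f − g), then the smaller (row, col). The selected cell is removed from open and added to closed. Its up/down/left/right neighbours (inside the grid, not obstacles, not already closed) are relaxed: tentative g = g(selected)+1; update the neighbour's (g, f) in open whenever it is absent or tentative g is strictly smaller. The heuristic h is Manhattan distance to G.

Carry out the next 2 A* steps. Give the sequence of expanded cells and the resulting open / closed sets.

order=[(4,2) → (3,1)]; open=[(1,1) g=1 f=7, (1,2) g=2 f=7, (2,0) g=1 f=7, (2,3) g=2 f=7, (3,0) g=2 f=7, (4,1) g=2 f=5, (4,3) g=4 f=7]; closed=[(2,1), (2,2), (3,1), (3,2), (4,2)]

step 1: expand (4,2) (f=5, h=2) → closed; open now [(1,1) g=1 f=7, (1,2) g=2 f=7, (2,0) g=1 f=7, (2,3) g=2 f=7, (3,1) g=1 f=5, (4,1) g=4 f=7, (4,3) g=4 f=7]
step 2: expand (3,1) (f=5, h=4) → closed; open now [(1,1) g=1 f=7, (1,2) g=2 f=7, (2,0) g=1 f=7, (2,3) g=2 f=7, (3,0) g=2 f=7, (4,1) g=2 f=5, (4,3) g=4 f=7]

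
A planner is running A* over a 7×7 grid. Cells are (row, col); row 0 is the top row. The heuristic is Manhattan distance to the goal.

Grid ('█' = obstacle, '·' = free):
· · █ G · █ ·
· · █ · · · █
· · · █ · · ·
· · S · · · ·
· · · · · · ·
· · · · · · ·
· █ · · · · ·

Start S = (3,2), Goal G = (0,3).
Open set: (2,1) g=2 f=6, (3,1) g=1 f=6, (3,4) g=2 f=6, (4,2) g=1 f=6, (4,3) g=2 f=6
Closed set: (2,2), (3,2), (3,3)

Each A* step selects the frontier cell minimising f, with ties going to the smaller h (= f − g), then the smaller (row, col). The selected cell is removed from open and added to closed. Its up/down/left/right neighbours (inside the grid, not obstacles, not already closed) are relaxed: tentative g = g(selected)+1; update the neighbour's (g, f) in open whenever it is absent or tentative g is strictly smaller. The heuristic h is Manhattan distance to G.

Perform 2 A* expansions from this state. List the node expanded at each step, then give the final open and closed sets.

order=[(2,1) → (1,1)]; open=[(0,1) g=4 f=6, (1,0) g=4 f=8, (2,0) g=3 f=8, (3,1) g=1 f=6, (3,4) g=2 f=6, (4,2) g=1 f=6, (4,3) g=2 f=6]; closed=[(1,1), (2,1), (2,2), (3,2), (3,3)]

step 1: expand (2,1) (f=6, h=4) → closed; open now [(1,1) g=3 f=6, (2,0) g=3 f=8, (3,1) g=1 f=6, (3,4) g=2 f=6, (4,2) g=1 f=6, (4,3) g=2 f=6]
step 2: expand (1,1) (f=6, h=3) → closed; open now [(0,1) g=4 f=6, (1,0) g=4 f=8, (2,0) g=3 f=8, (3,1) g=1 f=6, (3,4) g=2 f=6, (4,2) g=1 f=6, (4,3) g=2 f=6]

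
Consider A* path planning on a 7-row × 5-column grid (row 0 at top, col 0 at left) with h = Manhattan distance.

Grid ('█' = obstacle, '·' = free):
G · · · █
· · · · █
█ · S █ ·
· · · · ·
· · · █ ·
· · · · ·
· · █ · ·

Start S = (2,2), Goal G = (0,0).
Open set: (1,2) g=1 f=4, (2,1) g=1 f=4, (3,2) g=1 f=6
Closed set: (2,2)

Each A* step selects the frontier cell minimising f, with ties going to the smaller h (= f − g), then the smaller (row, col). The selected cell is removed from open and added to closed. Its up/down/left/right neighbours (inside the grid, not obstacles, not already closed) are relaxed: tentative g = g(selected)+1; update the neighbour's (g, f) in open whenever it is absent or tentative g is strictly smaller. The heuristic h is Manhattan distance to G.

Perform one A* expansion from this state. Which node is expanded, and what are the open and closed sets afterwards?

expanded=(1,2); open=[(0,2) g=2 f=4, (1,1) g=2 f=4, (1,3) g=2 f=6, (2,1) g=1 f=4, (3,2) g=1 f=6]; closed=[(1,2), (2,2)]

step 1: expand (1,2) (f=4, h=3) → closed; open now [(0,2) g=2 f=4, (1,1) g=2 f=4, (1,3) g=2 f=6, (2,1) g=1 f=4, (3,2) g=1 f=6]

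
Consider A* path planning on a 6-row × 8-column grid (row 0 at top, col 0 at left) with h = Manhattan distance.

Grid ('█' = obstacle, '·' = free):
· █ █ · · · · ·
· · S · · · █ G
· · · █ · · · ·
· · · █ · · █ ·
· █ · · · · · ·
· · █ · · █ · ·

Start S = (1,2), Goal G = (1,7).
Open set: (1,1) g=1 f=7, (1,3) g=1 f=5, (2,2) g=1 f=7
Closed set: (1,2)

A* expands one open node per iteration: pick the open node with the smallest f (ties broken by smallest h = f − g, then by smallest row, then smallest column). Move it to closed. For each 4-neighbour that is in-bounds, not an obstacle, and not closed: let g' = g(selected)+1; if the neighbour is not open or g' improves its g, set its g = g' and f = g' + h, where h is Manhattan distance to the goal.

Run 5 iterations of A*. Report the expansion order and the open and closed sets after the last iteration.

order=[(1,3) → (1,4) → (1,5) → (0,5) → (0,6)]; open=[(0,3) g=2 f=7, (0,4) g=3 f=7, (0,7) g=6 f=7, (1,1) g=1 f=7, (2,2) g=1 f=7, (2,4) g=3 f=7, (2,5) g=4 f=7]; closed=[(0,5), (0,6), (1,2), (1,3), (1,4), (1,5)]

step 1: expand (1,3) (f=5, h=4) → closed; open now [(0,3) g=2 f=7, (1,1) g=1 f=7, (1,4) g=2 f=5, (2,2) g=1 f=7]
step 2: expand (1,4) (f=5, h=3) → closed; open now [(0,3) g=2 f=7, (0,4) g=3 f=7, (1,1) g=1 f=7, (1,5) g=3 f=5, (2,2) g=1 f=7, (2,4) g=3 f=7]
step 3: expand (1,5) (f=5, h=2) → closed; open now [(0,3) g=2 f=7, (0,4) g=3 f=7, (0,5) g=4 f=7, (1,1) g=1 f=7, (2,2) g=1 f=7, (2,4) g=3 f=7, (2,5) g=4 f=7]
step 4: expand (0,5) (f=7, h=3) → closed; open now [(0,3) g=2 f=7, (0,4) g=3 f=7, (0,6) g=5 f=7, (1,1) g=1 f=7, (2,2) g=1 f=7, (2,4) g=3 f=7, (2,5) g=4 f=7]
step 5: expand (0,6) (f=7, h=2) → closed; open now [(0,3) g=2 f=7, (0,4) g=3 f=7, (0,7) g=6 f=7, (1,1) g=1 f=7, (2,2) g=1 f=7, (2,4) g=3 f=7, (2,5) g=4 f=7]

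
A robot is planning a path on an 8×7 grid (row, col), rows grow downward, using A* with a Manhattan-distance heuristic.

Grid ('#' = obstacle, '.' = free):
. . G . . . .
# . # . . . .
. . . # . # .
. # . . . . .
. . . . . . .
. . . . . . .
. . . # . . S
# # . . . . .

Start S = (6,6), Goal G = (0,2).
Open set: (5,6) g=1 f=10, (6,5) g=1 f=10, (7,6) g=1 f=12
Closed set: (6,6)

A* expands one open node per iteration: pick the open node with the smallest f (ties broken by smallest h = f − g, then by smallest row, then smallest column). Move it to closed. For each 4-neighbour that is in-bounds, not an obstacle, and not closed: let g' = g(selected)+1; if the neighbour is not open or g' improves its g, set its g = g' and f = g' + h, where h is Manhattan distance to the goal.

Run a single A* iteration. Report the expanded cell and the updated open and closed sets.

expanded=(5,6); open=[(4,6) g=2 f=10, (5,5) g=2 f=10, (6,5) g=1 f=10, (7,6) g=1 f=12]; closed=[(5,6), (6,6)]

step 1: expand (5,6) (f=10, h=9) → closed; open now [(4,6) g=2 f=10, (5,5) g=2 f=10, (6,5) g=1 f=10, (7,6) g=1 f=12]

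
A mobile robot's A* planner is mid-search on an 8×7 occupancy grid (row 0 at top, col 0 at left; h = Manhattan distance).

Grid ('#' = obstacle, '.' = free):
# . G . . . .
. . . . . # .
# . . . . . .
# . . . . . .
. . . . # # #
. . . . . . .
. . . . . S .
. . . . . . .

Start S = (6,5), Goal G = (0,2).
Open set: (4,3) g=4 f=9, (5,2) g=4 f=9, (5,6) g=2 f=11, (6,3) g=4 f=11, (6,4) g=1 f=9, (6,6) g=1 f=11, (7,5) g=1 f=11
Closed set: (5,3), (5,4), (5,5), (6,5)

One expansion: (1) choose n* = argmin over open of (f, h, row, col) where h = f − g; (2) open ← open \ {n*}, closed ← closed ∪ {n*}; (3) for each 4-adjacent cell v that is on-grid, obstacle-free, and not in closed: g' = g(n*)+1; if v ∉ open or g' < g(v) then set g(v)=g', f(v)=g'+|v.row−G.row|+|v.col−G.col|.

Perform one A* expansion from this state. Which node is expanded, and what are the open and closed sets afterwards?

step 1: expand (4,3) (f=9, h=5) → closed; open now [(3,3) g=5 f=9, (4,2) g=5 f=9, (5,2) g=4 f=9, (5,6) g=2 f=11, (6,3) g=4 f=11, (6,4) g=1 f=9, (6,6) g=1 f=11, (7,5) g=1 f=11]

expanded=(4,3); open=[(3,3) g=5 f=9, (4,2) g=5 f=9, (5,2) g=4 f=9, (5,6) g=2 f=11, (6,3) g=4 f=11, (6,4) g=1 f=9, (6,6) g=1 f=11, (7,5) g=1 f=11]; closed=[(4,3), (5,3), (5,4), (5,5), (6,5)]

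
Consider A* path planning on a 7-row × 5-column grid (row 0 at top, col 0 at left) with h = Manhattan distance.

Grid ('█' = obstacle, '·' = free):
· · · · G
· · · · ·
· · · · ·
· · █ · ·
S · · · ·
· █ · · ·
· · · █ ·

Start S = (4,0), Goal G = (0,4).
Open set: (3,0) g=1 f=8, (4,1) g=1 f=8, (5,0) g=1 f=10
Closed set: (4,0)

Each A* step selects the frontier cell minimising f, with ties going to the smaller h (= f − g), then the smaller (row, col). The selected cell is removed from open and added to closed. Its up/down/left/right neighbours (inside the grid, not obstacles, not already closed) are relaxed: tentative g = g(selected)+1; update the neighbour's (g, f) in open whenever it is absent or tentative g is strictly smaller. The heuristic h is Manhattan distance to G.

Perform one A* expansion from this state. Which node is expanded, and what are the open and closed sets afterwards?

expanded=(3,0); open=[(2,0) g=2 f=8, (3,1) g=2 f=8, (4,1) g=1 f=8, (5,0) g=1 f=10]; closed=[(3,0), (4,0)]

step 1: expand (3,0) (f=8, h=7) → closed; open now [(2,0) g=2 f=8, (3,1) g=2 f=8, (4,1) g=1 f=8, (5,0) g=1 f=10]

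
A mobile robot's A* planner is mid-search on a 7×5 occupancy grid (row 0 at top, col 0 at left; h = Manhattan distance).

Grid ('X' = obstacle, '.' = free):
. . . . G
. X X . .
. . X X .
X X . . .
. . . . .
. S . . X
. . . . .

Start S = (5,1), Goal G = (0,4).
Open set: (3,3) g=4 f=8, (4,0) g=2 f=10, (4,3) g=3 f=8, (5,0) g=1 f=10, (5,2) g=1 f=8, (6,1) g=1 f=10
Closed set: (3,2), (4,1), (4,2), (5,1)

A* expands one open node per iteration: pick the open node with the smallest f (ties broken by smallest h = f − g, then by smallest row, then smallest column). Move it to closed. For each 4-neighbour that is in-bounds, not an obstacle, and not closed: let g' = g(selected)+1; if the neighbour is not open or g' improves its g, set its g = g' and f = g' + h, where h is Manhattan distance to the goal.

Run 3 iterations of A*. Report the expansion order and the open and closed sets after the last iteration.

order=[(3,3) → (3,4) → (2,4)]; open=[(1,4) g=7 f=8, (4,0) g=2 f=10, (4,3) g=3 f=8, (4,4) g=6 f=10, (5,0) g=1 f=10, (5,2) g=1 f=8, (6,1) g=1 f=10]; closed=[(2,4), (3,2), (3,3), (3,4), (4,1), (4,2), (5,1)]

step 1: expand (3,3) (f=8, h=4) → closed; open now [(3,4) g=5 f=8, (4,0) g=2 f=10, (4,3) g=3 f=8, (5,0) g=1 f=10, (5,2) g=1 f=8, (6,1) g=1 f=10]
step 2: expand (3,4) (f=8, h=3) → closed; open now [(2,4) g=6 f=8, (4,0) g=2 f=10, (4,3) g=3 f=8, (4,4) g=6 f=10, (5,0) g=1 f=10, (5,2) g=1 f=8, (6,1) g=1 f=10]
step 3: expand (2,4) (f=8, h=2) → closed; open now [(1,4) g=7 f=8, (4,0) g=2 f=10, (4,3) g=3 f=8, (4,4) g=6 f=10, (5,0) g=1 f=10, (5,2) g=1 f=8, (6,1) g=1 f=10]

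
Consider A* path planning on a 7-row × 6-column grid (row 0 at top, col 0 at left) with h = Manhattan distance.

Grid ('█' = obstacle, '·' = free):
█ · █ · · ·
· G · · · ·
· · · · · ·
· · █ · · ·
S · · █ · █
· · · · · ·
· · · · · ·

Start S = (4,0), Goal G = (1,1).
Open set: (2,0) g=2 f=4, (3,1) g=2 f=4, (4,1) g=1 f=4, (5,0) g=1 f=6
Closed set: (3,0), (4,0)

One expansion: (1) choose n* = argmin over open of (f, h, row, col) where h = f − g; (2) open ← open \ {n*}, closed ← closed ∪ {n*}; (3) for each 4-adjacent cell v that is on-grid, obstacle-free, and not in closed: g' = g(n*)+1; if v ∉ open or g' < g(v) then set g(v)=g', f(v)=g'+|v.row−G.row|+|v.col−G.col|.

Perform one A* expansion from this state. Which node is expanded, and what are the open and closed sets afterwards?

expanded=(2,0); open=[(1,0) g=3 f=4, (2,1) g=3 f=4, (3,1) g=2 f=4, (4,1) g=1 f=4, (5,0) g=1 f=6]; closed=[(2,0), (3,0), (4,0)]

step 1: expand (2,0) (f=4, h=2) → closed; open now [(1,0) g=3 f=4, (2,1) g=3 f=4, (3,1) g=2 f=4, (4,1) g=1 f=4, (5,0) g=1 f=6]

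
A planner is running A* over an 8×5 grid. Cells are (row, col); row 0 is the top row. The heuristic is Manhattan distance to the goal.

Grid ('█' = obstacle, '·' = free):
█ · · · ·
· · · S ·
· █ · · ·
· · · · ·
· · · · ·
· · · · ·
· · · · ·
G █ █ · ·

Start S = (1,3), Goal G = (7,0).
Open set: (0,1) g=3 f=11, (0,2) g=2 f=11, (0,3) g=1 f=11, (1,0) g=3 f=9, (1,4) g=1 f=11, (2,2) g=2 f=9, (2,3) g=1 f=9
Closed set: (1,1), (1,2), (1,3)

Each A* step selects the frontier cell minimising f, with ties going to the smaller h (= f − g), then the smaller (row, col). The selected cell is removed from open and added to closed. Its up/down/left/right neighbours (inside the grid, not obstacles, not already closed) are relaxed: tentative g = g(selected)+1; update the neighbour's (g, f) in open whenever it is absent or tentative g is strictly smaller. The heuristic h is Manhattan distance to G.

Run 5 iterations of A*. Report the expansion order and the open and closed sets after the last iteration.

order=[(1,0) → (2,0) → (3,0) → (4,0) → (5,0)]; open=[(0,1) g=3 f=11, (0,2) g=2 f=11, (0,3) g=1 f=11, (1,4) g=1 f=11, (2,2) g=2 f=9, (2,3) g=1 f=9, (3,1) g=6 f=11, (4,1) g=7 f=11, (5,1) g=8 f=11, (6,0) g=8 f=9]; closed=[(1,0), (1,1), (1,2), (1,3), (2,0), (3,0), (4,0), (5,0)]

step 1: expand (1,0) (f=9, h=6) → closed; open now [(0,1) g=3 f=11, (0,2) g=2 f=11, (0,3) g=1 f=11, (1,4) g=1 f=11, (2,0) g=4 f=9, (2,2) g=2 f=9, (2,3) g=1 f=9]
step 2: expand (2,0) (f=9, h=5) → closed; open now [(0,1) g=3 f=11, (0,2) g=2 f=11, (0,3) g=1 f=11, (1,4) g=1 f=11, (2,2) g=2 f=9, (2,3) g=1 f=9, (3,0) g=5 f=9]
step 3: expand (3,0) (f=9, h=4) → closed; open now [(0,1) g=3 f=11, (0,2) g=2 f=11, (0,3) g=1 f=11, (1,4) g=1 f=11, (2,2) g=2 f=9, (2,3) g=1 f=9, (3,1) g=6 f=11, (4,0) g=6 f=9]
step 4: expand (4,0) (f=9, h=3) → closed; open now [(0,1) g=3 f=11, (0,2) g=2 f=11, (0,3) g=1 f=11, (1,4) g=1 f=11, (2,2) g=2 f=9, (2,3) g=1 f=9, (3,1) g=6 f=11, (4,1) g=7 f=11, (5,0) g=7 f=9]
step 5: expand (5,0) (f=9, h=2) → closed; open now [(0,1) g=3 f=11, (0,2) g=2 f=11, (0,3) g=1 f=11, (1,4) g=1 f=11, (2,2) g=2 f=9, (2,3) g=1 f=9, (3,1) g=6 f=11, (4,1) g=7 f=11, (5,1) g=8 f=11, (6,0) g=8 f=9]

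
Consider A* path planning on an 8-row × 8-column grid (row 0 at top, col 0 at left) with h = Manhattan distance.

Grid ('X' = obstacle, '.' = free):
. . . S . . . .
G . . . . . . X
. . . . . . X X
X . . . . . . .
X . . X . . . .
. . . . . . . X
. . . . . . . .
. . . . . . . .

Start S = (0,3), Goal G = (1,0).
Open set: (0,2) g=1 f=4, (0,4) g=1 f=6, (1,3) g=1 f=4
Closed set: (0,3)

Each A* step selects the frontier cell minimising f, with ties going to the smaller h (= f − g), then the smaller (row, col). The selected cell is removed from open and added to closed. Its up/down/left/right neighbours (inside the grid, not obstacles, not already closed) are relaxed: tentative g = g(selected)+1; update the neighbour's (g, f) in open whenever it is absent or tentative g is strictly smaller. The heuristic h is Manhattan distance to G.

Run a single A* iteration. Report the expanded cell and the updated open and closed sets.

expanded=(0,2); open=[(0,1) g=2 f=4, (0,4) g=1 f=6, (1,2) g=2 f=4, (1,3) g=1 f=4]; closed=[(0,2), (0,3)]

step 1: expand (0,2) (f=4, h=3) → closed; open now [(0,1) g=2 f=4, (0,4) g=1 f=6, (1,2) g=2 f=4, (1,3) g=1 f=4]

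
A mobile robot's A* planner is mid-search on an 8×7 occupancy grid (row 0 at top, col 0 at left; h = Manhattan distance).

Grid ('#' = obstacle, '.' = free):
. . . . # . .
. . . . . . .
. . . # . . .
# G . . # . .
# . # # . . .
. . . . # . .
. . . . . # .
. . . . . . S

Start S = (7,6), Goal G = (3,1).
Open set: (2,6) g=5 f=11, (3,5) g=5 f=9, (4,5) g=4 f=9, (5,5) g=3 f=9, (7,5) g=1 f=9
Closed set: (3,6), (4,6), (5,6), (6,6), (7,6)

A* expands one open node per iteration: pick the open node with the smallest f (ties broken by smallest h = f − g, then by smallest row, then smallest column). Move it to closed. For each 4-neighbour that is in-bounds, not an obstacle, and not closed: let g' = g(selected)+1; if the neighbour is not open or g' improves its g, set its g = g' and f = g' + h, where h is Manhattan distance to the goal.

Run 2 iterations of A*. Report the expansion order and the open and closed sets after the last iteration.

step 1: expand (3,5) (f=9, h=4) → closed; open now [(2,5) g=6 f=11, (2,6) g=5 f=11, (4,5) g=4 f=9, (5,5) g=3 f=9, (7,5) g=1 f=9]
step 2: expand (4,5) (f=9, h=5) → closed; open now [(2,5) g=6 f=11, (2,6) g=5 f=11, (4,4) g=5 f=9, (5,5) g=3 f=9, (7,5) g=1 f=9]

order=[(3,5) → (4,5)]; open=[(2,5) g=6 f=11, (2,6) g=5 f=11, (4,4) g=5 f=9, (5,5) g=3 f=9, (7,5) g=1 f=9]; closed=[(3,5), (3,6), (4,5), (4,6), (5,6), (6,6), (7,6)]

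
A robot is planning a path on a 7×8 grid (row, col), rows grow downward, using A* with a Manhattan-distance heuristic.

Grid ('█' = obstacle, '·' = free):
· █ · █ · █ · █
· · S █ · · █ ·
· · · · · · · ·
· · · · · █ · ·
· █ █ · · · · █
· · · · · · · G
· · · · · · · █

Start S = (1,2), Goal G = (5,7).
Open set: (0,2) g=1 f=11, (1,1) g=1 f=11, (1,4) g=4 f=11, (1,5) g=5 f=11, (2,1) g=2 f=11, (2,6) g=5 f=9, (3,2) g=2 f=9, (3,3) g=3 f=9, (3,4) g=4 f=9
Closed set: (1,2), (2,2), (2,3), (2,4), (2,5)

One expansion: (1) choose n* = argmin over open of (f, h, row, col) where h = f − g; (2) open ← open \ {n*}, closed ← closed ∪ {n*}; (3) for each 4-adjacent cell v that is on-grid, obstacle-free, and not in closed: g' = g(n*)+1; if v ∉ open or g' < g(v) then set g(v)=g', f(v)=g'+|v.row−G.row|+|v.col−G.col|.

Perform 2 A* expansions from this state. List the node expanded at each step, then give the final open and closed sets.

step 1: expand (2,6) (f=9, h=4) → closed; open now [(0,2) g=1 f=11, (1,1) g=1 f=11, (1,4) g=4 f=11, (1,5) g=5 f=11, (2,1) g=2 f=11, (2,7) g=6 f=9, (3,2) g=2 f=9, (3,3) g=3 f=9, (3,4) g=4 f=9, (3,6) g=6 f=9]
step 2: expand (2,7) (f=9, h=3) → closed; open now [(0,2) g=1 f=11, (1,1) g=1 f=11, (1,4) g=4 f=11, (1,5) g=5 f=11, (1,7) g=7 f=11, (2,1) g=2 f=11, (3,2) g=2 f=9, (3,3) g=3 f=9, (3,4) g=4 f=9, (3,6) g=6 f=9, (3,7) g=7 f=9]

order=[(2,6) → (2,7)]; open=[(0,2) g=1 f=11, (1,1) g=1 f=11, (1,4) g=4 f=11, (1,5) g=5 f=11, (1,7) g=7 f=11, (2,1) g=2 f=11, (3,2) g=2 f=9, (3,3) g=3 f=9, (3,4) g=4 f=9, (3,6) g=6 f=9, (3,7) g=7 f=9]; closed=[(1,2), (2,2), (2,3), (2,4), (2,5), (2,6), (2,7)]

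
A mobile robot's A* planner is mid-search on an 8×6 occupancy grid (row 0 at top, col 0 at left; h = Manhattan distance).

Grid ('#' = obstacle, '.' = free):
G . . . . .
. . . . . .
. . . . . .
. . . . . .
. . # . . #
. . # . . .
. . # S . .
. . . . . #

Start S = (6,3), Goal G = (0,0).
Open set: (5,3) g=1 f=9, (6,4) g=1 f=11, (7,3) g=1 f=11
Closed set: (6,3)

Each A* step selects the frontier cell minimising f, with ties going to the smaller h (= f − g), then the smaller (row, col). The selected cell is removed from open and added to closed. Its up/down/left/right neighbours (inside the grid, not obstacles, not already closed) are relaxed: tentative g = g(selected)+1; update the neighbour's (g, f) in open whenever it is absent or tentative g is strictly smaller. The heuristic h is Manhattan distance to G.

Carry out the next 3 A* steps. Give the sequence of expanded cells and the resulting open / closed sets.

step 1: expand (5,3) (f=9, h=8) → closed; open now [(4,3) g=2 f=9, (5,4) g=2 f=11, (6,4) g=1 f=11, (7,3) g=1 f=11]
step 2: expand (4,3) (f=9, h=7) → closed; open now [(3,3) g=3 f=9, (4,4) g=3 f=11, (5,4) g=2 f=11, (6,4) g=1 f=11, (7,3) g=1 f=11]
step 3: expand (3,3) (f=9, h=6) → closed; open now [(2,3) g=4 f=9, (3,2) g=4 f=9, (3,4) g=4 f=11, (4,4) g=3 f=11, (5,4) g=2 f=11, (6,4) g=1 f=11, (7,3) g=1 f=11]

order=[(5,3) → (4,3) → (3,3)]; open=[(2,3) g=4 f=9, (3,2) g=4 f=9, (3,4) g=4 f=11, (4,4) g=3 f=11, (5,4) g=2 f=11, (6,4) g=1 f=11, (7,3) g=1 f=11]; closed=[(3,3), (4,3), (5,3), (6,3)]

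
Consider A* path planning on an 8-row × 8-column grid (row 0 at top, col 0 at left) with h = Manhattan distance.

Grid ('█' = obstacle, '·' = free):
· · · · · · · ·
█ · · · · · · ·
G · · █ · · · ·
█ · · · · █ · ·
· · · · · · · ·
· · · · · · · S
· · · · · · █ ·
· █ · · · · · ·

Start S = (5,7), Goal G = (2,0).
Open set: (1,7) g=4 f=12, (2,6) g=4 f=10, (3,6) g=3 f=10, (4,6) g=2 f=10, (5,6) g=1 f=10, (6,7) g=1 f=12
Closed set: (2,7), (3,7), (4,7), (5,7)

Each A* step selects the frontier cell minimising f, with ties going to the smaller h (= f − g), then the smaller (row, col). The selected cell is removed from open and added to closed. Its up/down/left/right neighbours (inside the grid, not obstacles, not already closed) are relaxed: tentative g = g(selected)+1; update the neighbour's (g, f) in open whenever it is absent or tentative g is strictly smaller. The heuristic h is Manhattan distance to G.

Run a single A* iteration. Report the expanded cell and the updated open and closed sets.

expanded=(2,6); open=[(1,6) g=5 f=12, (1,7) g=4 f=12, (2,5) g=5 f=10, (3,6) g=3 f=10, (4,6) g=2 f=10, (5,6) g=1 f=10, (6,7) g=1 f=12]; closed=[(2,6), (2,7), (3,7), (4,7), (5,7)]

step 1: expand (2,6) (f=10, h=6) → closed; open now [(1,6) g=5 f=12, (1,7) g=4 f=12, (2,5) g=5 f=10, (3,6) g=3 f=10, (4,6) g=2 f=10, (5,6) g=1 f=10, (6,7) g=1 f=12]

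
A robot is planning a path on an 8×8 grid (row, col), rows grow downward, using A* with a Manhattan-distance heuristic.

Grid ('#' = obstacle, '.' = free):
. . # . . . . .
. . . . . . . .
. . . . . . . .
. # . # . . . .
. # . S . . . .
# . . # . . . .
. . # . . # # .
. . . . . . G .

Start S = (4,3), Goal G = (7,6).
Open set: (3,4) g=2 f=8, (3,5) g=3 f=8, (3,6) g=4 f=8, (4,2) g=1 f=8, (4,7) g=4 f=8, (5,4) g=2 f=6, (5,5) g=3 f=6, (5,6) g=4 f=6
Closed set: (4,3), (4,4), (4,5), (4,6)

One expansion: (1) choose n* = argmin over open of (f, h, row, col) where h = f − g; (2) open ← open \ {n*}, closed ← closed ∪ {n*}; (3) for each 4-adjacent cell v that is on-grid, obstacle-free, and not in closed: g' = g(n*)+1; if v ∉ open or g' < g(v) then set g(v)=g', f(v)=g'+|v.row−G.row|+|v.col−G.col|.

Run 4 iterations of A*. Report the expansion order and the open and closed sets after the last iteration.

order=[(5,6) → (5,5) → (5,4) → (6,4)]; open=[(3,4) g=2 f=8, (3,5) g=3 f=8, (3,6) g=4 f=8, (4,2) g=1 f=8, (4,7) g=4 f=8, (5,7) g=5 f=8, (6,3) g=4 f=8, (7,4) g=4 f=6]; closed=[(4,3), (4,4), (4,5), (4,6), (5,4), (5,5), (5,6), (6,4)]

step 1: expand (5,6) (f=6, h=2) → closed; open now [(3,4) g=2 f=8, (3,5) g=3 f=8, (3,6) g=4 f=8, (4,2) g=1 f=8, (4,7) g=4 f=8, (5,4) g=2 f=6, (5,5) g=3 f=6, (5,7) g=5 f=8]
step 2: expand (5,5) (f=6, h=3) → closed; open now [(3,4) g=2 f=8, (3,5) g=3 f=8, (3,6) g=4 f=8, (4,2) g=1 f=8, (4,7) g=4 f=8, (5,4) g=2 f=6, (5,7) g=5 f=8]
step 3: expand (5,4) (f=6, h=4) → closed; open now [(3,4) g=2 f=8, (3,5) g=3 f=8, (3,6) g=4 f=8, (4,2) g=1 f=8, (4,7) g=4 f=8, (5,7) g=5 f=8, (6,4) g=3 f=6]
step 4: expand (6,4) (f=6, h=3) → closed; open now [(3,4) g=2 f=8, (3,5) g=3 f=8, (3,6) g=4 f=8, (4,2) g=1 f=8, (4,7) g=4 f=8, (5,7) g=5 f=8, (6,3) g=4 f=8, (7,4) g=4 f=6]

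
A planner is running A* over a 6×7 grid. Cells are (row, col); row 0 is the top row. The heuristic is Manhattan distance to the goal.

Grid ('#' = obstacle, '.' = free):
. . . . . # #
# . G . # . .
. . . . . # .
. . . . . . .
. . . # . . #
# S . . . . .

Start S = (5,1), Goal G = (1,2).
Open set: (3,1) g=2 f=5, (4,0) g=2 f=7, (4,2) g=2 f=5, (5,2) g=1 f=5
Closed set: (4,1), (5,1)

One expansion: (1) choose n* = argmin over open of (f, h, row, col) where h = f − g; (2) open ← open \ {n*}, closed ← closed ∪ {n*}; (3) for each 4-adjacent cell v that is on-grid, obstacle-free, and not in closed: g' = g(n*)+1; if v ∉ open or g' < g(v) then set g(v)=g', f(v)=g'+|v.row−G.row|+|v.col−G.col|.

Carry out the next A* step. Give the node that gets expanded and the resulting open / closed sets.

expanded=(3,1); open=[(2,1) g=3 f=5, (3,0) g=3 f=7, (3,2) g=3 f=5, (4,0) g=2 f=7, (4,2) g=2 f=5, (5,2) g=1 f=5]; closed=[(3,1), (4,1), (5,1)]

step 1: expand (3,1) (f=5, h=3) → closed; open now [(2,1) g=3 f=5, (3,0) g=3 f=7, (3,2) g=3 f=5, (4,0) g=2 f=7, (4,2) g=2 f=5, (5,2) g=1 f=5]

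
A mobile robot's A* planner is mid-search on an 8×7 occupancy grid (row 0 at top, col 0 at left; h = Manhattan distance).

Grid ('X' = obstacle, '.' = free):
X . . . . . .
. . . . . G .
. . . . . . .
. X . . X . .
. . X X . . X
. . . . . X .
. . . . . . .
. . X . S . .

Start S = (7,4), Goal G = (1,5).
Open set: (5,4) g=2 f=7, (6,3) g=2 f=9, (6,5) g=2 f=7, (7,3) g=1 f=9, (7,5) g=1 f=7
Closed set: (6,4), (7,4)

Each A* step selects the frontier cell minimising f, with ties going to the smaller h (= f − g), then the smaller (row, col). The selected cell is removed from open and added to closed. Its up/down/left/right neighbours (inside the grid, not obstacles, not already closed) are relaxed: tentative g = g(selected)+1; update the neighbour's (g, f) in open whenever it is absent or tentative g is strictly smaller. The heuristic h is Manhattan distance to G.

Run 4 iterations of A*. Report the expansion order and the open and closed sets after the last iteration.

step 1: expand (5,4) (f=7, h=5) → closed; open now [(4,4) g=3 f=7, (5,3) g=3 f=9, (6,3) g=2 f=9, (6,5) g=2 f=7, (7,3) g=1 f=9, (7,5) g=1 f=7]
step 2: expand (4,4) (f=7, h=4) → closed; open now [(4,5) g=4 f=7, (5,3) g=3 f=9, (6,3) g=2 f=9, (6,5) g=2 f=7, (7,3) g=1 f=9, (7,5) g=1 f=7]
step 3: expand (4,5) (f=7, h=3) → closed; open now [(3,5) g=5 f=7, (5,3) g=3 f=9, (6,3) g=2 f=9, (6,5) g=2 f=7, (7,3) g=1 f=9, (7,5) g=1 f=7]
step 4: expand (3,5) (f=7, h=2) → closed; open now [(2,5) g=6 f=7, (3,6) g=6 f=9, (5,3) g=3 f=9, (6,3) g=2 f=9, (6,5) g=2 f=7, (7,3) g=1 f=9, (7,5) g=1 f=7]

order=[(5,4) → (4,4) → (4,5) → (3,5)]; open=[(2,5) g=6 f=7, (3,6) g=6 f=9, (5,3) g=3 f=9, (6,3) g=2 f=9, (6,5) g=2 f=7, (7,3) g=1 f=9, (7,5) g=1 f=7]; closed=[(3,5), (4,4), (4,5), (5,4), (6,4), (7,4)]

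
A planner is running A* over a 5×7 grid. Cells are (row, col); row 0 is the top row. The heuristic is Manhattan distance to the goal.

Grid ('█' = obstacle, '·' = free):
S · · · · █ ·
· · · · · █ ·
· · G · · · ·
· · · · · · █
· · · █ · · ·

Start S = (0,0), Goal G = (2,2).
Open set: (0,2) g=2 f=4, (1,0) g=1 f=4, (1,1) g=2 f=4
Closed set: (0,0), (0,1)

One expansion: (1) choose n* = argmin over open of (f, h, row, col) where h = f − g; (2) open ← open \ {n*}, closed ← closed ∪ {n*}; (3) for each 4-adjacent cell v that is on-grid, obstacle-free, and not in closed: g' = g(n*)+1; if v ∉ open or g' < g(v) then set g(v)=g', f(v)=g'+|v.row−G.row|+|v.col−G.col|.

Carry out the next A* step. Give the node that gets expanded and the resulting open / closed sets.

step 1: expand (0,2) (f=4, h=2) → closed; open now [(0,3) g=3 f=6, (1,0) g=1 f=4, (1,1) g=2 f=4, (1,2) g=3 f=4]

expanded=(0,2); open=[(0,3) g=3 f=6, (1,0) g=1 f=4, (1,1) g=2 f=4, (1,2) g=3 f=4]; closed=[(0,0), (0,1), (0,2)]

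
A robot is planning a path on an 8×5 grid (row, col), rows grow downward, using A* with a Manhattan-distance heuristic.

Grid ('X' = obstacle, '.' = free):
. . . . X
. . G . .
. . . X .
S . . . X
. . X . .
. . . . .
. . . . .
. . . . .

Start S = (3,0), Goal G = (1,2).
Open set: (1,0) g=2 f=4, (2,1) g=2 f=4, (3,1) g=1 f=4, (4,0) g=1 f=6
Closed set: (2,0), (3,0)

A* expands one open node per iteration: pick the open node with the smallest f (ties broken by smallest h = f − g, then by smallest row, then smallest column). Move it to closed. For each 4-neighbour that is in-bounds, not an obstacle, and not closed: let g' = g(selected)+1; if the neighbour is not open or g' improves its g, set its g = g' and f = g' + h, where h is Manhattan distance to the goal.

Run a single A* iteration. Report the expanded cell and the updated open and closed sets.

step 1: expand (1,0) (f=4, h=2) → closed; open now [(0,0) g=3 f=6, (1,1) g=3 f=4, (2,1) g=2 f=4, (3,1) g=1 f=4, (4,0) g=1 f=6]

expanded=(1,0); open=[(0,0) g=3 f=6, (1,1) g=3 f=4, (2,1) g=2 f=4, (3,1) g=1 f=4, (4,0) g=1 f=6]; closed=[(1,0), (2,0), (3,0)]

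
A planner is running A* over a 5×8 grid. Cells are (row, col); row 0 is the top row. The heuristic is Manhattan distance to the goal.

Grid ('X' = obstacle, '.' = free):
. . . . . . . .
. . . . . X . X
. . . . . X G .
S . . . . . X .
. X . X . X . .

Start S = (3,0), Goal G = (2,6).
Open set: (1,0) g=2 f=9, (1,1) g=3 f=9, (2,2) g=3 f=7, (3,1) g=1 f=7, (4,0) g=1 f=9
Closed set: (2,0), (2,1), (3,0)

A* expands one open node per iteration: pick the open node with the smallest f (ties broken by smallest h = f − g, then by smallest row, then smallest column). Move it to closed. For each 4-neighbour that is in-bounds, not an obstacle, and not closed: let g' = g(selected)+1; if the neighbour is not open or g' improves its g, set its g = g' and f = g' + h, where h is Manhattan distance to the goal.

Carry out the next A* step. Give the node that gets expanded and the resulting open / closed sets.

step 1: expand (2,2) (f=7, h=4) → closed; open now [(1,0) g=2 f=9, (1,1) g=3 f=9, (1,2) g=4 f=9, (2,3) g=4 f=7, (3,1) g=1 f=7, (3,2) g=4 f=9, (4,0) g=1 f=9]

expanded=(2,2); open=[(1,0) g=2 f=9, (1,1) g=3 f=9, (1,2) g=4 f=9, (2,3) g=4 f=7, (3,1) g=1 f=7, (3,2) g=4 f=9, (4,0) g=1 f=9]; closed=[(2,0), (2,1), (2,2), (3,0)]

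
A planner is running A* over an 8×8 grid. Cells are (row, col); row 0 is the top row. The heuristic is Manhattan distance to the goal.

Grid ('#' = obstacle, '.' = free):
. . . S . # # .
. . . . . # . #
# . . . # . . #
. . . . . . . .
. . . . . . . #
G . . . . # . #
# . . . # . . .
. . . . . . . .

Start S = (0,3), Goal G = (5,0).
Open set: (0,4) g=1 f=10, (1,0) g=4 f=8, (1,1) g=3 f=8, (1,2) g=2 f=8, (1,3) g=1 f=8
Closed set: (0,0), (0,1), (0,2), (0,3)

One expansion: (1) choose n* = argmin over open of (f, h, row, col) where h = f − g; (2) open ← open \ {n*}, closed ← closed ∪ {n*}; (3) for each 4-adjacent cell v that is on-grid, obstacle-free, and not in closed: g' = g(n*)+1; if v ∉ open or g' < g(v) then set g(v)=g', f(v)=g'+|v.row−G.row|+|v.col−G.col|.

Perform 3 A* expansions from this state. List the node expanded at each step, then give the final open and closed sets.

order=[(1,0) → (1,1) → (2,1)]; open=[(0,4) g=1 f=10, (1,2) g=2 f=8, (1,3) g=1 f=8, (2,2) g=5 f=10, (3,1) g=5 f=8]; closed=[(0,0), (0,1), (0,2), (0,3), (1,0), (1,1), (2,1)]

step 1: expand (1,0) (f=8, h=4) → closed; open now [(0,4) g=1 f=10, (1,1) g=3 f=8, (1,2) g=2 f=8, (1,3) g=1 f=8]
step 2: expand (1,1) (f=8, h=5) → closed; open now [(0,4) g=1 f=10, (1,2) g=2 f=8, (1,3) g=1 f=8, (2,1) g=4 f=8]
step 3: expand (2,1) (f=8, h=4) → closed; open now [(0,4) g=1 f=10, (1,2) g=2 f=8, (1,3) g=1 f=8, (2,2) g=5 f=10, (3,1) g=5 f=8]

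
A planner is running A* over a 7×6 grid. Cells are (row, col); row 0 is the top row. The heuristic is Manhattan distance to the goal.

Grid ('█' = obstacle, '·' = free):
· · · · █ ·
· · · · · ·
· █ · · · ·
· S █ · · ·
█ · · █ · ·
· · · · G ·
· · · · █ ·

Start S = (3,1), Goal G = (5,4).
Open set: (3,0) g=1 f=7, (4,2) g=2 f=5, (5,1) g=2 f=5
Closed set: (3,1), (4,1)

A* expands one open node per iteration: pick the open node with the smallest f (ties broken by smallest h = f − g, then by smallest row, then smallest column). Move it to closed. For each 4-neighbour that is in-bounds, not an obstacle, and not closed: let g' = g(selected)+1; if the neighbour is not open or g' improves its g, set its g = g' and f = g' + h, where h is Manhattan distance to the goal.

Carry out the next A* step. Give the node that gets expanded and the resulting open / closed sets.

expanded=(4,2); open=[(3,0) g=1 f=7, (5,1) g=2 f=5, (5,2) g=3 f=5]; closed=[(3,1), (4,1), (4,2)]

step 1: expand (4,2) (f=5, h=3) → closed; open now [(3,0) g=1 f=7, (5,1) g=2 f=5, (5,2) g=3 f=5]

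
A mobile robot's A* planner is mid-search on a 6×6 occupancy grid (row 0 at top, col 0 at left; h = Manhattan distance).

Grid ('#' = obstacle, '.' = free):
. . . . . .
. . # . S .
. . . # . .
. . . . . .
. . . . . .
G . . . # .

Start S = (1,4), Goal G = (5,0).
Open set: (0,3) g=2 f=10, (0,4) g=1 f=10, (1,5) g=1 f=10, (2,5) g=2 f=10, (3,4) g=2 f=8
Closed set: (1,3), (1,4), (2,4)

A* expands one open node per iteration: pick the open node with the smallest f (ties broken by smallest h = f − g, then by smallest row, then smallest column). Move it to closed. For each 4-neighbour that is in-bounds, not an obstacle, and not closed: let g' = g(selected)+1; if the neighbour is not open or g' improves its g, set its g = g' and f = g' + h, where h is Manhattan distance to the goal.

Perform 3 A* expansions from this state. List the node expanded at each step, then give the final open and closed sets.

order=[(3,4) → (3,3) → (3,2)]; open=[(0,3) g=2 f=10, (0,4) g=1 f=10, (1,5) g=1 f=10, (2,2) g=5 f=10, (2,5) g=2 f=10, (3,1) g=5 f=8, (3,5) g=3 f=10, (4,2) g=5 f=8, (4,3) g=4 f=8, (4,4) g=3 f=8]; closed=[(1,3), (1,4), (2,4), (3,2), (3,3), (3,4)]

step 1: expand (3,4) (f=8, h=6) → closed; open now [(0,3) g=2 f=10, (0,4) g=1 f=10, (1,5) g=1 f=10, (2,5) g=2 f=10, (3,3) g=3 f=8, (3,5) g=3 f=10, (4,4) g=3 f=8]
step 2: expand (3,3) (f=8, h=5) → closed; open now [(0,3) g=2 f=10, (0,4) g=1 f=10, (1,5) g=1 f=10, (2,5) g=2 f=10, (3,2) g=4 f=8, (3,5) g=3 f=10, (4,3) g=4 f=8, (4,4) g=3 f=8]
step 3: expand (3,2) (f=8, h=4) → closed; open now [(0,3) g=2 f=10, (0,4) g=1 f=10, (1,5) g=1 f=10, (2,2) g=5 f=10, (2,5) g=2 f=10, (3,1) g=5 f=8, (3,5) g=3 f=10, (4,2) g=5 f=8, (4,3) g=4 f=8, (4,4) g=3 f=8]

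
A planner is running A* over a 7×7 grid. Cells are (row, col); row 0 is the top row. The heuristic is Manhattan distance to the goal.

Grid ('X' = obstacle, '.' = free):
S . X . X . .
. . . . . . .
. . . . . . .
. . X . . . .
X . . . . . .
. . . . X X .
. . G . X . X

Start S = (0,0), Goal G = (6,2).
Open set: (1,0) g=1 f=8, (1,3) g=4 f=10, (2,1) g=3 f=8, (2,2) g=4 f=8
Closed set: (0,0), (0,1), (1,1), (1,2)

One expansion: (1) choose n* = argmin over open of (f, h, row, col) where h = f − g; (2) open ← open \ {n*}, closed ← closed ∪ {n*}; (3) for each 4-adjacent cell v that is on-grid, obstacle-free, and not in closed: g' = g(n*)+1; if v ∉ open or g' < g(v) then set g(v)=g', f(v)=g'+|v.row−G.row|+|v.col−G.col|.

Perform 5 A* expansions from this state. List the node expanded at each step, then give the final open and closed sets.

step 1: expand (2,2) (f=8, h=4) → closed; open now [(1,0) g=1 f=8, (1,3) g=4 f=10, (2,1) g=3 f=8, (2,3) g=5 f=10]
step 2: expand (2,1) (f=8, h=5) → closed; open now [(1,0) g=1 f=8, (1,3) g=4 f=10, (2,0) g=4 f=10, (2,3) g=5 f=10, (3,1) g=4 f=8]
step 3: expand (3,1) (f=8, h=4) → closed; open now [(1,0) g=1 f=8, (1,3) g=4 f=10, (2,0) g=4 f=10, (2,3) g=5 f=10, (3,0) g=5 f=10, (4,1) g=5 f=8]
step 4: expand (4,1) (f=8, h=3) → closed; open now [(1,0) g=1 f=8, (1,3) g=4 f=10, (2,0) g=4 f=10, (2,3) g=5 f=10, (3,0) g=5 f=10, (4,2) g=6 f=8, (5,1) g=6 f=8]
step 5: expand (4,2) (f=8, h=2) → closed; open now [(1,0) g=1 f=8, (1,3) g=4 f=10, (2,0) g=4 f=10, (2,3) g=5 f=10, (3,0) g=5 f=10, (4,3) g=7 f=10, (5,1) g=6 f=8, (5,2) g=7 f=8]

order=[(2,2) → (2,1) → (3,1) → (4,1) → (4,2)]; open=[(1,0) g=1 f=8, (1,3) g=4 f=10, (2,0) g=4 f=10, (2,3) g=5 f=10, (3,0) g=5 f=10, (4,3) g=7 f=10, (5,1) g=6 f=8, (5,2) g=7 f=8]; closed=[(0,0), (0,1), (1,1), (1,2), (2,1), (2,2), (3,1), (4,1), (4,2)]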